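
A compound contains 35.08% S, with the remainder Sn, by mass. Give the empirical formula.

Assume 100 g: 35.08 g S, 64.92 g Sn.
Moles — S: 35.08 / 32.07 = 1.094 mol; Sn: 64.92 / 118.71 = 0.5469 mol
Divide by the smallest (0.5469 mol Sn): S 2.000, Sn 1.000
≈ 2:1 → S2Sn

S2Sn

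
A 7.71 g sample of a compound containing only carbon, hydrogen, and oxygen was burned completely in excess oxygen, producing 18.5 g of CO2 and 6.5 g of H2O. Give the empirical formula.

mol C = 18.5 / 44.01 = 0.4204; mass C = 0.4204 × 12.01 = 5.049 g
mol H = 2 × (6.5 / 18.02) = 0.7214; mass H = 0.7214 × 1.008 = 0.7272 g
mass O = 7.71 − (5.776) = 1.934 g → mol O = 0.1209
Ratios (÷ 0.1209): C 3.477, H 5.967, O 1.000
Scaling by 2: C 6.95, H 11.93, O 2.00 → C7H12O2

C7H12O2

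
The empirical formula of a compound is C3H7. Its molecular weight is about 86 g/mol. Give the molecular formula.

C6H14

Empirical-formula mass = 43.09 g/mol
n = 86 / 43.09 = 2.00 ≈ 2
Molecular formula = (C3H7)2 = C6H14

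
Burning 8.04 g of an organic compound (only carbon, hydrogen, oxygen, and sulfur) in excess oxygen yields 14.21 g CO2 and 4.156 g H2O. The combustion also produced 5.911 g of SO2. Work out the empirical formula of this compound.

C7H10OS2

mol C = 14.21 / 44.01 = 0.3229; mass C = 0.3229 × 12.01 = 3.878 g
mol H = 2 × (4.156 / 18.02) = 0.4613; mass H = 0.4613 × 1.008 = 0.4650 g
mol S = 5.911 / 64.07 = 0.09226; mass S = 2.959 g
mass O = 8.04 − (7.301) = 0.7385 g → mol O = 0.04616
Ratios (÷ 0.04616): C 6.995, H 9.993, O 1.000, S 1.999
≈ 7:10:1:2 → C7H10OS2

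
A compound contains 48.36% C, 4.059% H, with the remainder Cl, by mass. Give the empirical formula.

Assume 100 g: 48.36 g C, 4.059 g H, 47.581 g Cl.
n(C) = 48.36/12.01 = 4.027, n(H) = 4.059/1.008 = 4.027, n(Cl) = 47.581/35.45 = 1.342
Ratios (÷ 1.342): C 3.000, H 3.000, Cl 1.000
Ratio ≈ 3:3:1, so the empirical formula is C3H3Cl

C3H3Cl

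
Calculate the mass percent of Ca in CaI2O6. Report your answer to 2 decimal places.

Molar mass = 1(40.08) + 2(126.90) + 6(16.00) = 389.880 g/mol
Mass of Ca per mole = 1 × 40.08 = 40.080 g
% Ca = 40.080 / 389.880 × 100 = 10.28%

10.28%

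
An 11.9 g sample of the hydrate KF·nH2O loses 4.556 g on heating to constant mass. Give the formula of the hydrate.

Mass of anhydrous KF = 11.9 − 4.556 = 7.344 g
mol H2O = 4.556 / 18.02 = 0.2528
Molar mass of KF = 58.10 g/mol → mol KF = 7.344 / 58.10 = 0.1264
n = 0.2528 / 0.1264 = 2.00 ≈ 2 → KF·2H2O

KF·2H2O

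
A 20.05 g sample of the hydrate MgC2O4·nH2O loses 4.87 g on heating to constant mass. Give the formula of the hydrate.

Mass of anhydrous MgC2O4 = 20.05 − 4.87 = 15.18 g
mol H2O = 4.87 / 18.02 = 0.2703
Molar mass of MgC2O4 = 112.33 g/mol → mol MgC2O4 = 15.18 / 112.33 = 0.1351
n = 0.2703 / 0.1351 = 2.00 ≈ 2 → MgC2O4·2H2O

MgC2O4·2H2O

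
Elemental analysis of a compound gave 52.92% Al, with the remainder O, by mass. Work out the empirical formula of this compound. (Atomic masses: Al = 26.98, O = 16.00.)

Assume 100 g: 52.92 g Al, 47.08 g O.
Moles — Al: 52.92 / 26.98 = 1.961 mol; O: 47.08 / 16.00 = 2.942 mol
Ratios (÷ 1.961): Al 1.000, O 1.500
Scaling by 2: Al 2.00, O 3.00 → Al2O3

Al2O3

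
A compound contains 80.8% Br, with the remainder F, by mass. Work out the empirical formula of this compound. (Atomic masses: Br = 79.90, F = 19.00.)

BrF

Assume 100 g: 80.8 g Br, 19.2 g F.
n(Br) = 80.8/79.90 = 1.011, n(F) = 19.2/19.00 = 1.011
Smallest is F at 1.011 mol; normalising gives Br 1.001, F 1.000
≈ 1:1 → BrF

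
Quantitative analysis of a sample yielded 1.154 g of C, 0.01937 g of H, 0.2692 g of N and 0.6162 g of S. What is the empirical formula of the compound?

C5HNS

C: 1.154 g ÷ 12.01 g/mol = 0.09609 mol
H: 0.01937 g ÷ 1.008 g/mol = 0.01922 mol
N: 0.2692 g ÷ 14.01 g/mol = 0.01921 mol
S: 0.6162 g ÷ 32.07 g/mol = 0.01921 mol
Divide by the smallest (0.01921 mol S): C 5.001, H 1.000, N 1.000, S 1.000
→ C5HNS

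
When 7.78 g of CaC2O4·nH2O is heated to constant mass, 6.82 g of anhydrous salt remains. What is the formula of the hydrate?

Mass of water lost = 7.78 − 6.82 = 0.96 g → 0.96 / 18.02 = 0.05327 mol H2O
Molar mass of CaC2O4 = 128.10 g/mol → mol CaC2O4 = 6.82 / 128.10 = 0.05324
n = 0.05327 / 0.05324 = 1.00 ≈ 1 → CaC2O4·H2O

CaC2O4·H2O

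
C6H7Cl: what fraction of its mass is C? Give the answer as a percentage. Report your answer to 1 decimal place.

Molar mass = 6(12.01) + 7(1.008) + 1(35.45) = 114.566 g/mol
Mass of C per mole = 6 × 12.01 = 72.060 g
% C = 72.060 / 114.566 × 100 = 62.9%

62.9%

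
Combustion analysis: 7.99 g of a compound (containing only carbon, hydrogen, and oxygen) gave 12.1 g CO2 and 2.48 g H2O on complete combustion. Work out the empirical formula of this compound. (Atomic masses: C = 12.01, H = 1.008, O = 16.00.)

CHO

mol C = 12.1 / 44.01 = 0.2749; mass C = 0.2749 × 12.01 = 3.302 g
mol H = 2 × (2.48 / 18.02) = 0.2752; mass H = 0.2752 × 1.008 = 0.2775 g
mass O = 7.99 − (3.579) = 4.411 g → mol O = 0.2757
Divide by the smallest (0.2749 mol C): C 1.000, H 1.001, O 1.003
→ CHO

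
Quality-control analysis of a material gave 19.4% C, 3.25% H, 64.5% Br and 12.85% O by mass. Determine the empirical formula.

C2H4BrO

Assume 100 g: 19.4 g C, 3.25 g H, 64.5 g Br, 12.85 g O.
Moles — C: 19.4 / 12.01 = 1.615 mol; H: 3.25 / 1.008 = 3.224 mol; Br: 64.5 / 79.90 = 0.8073 mol; O: 12.85 / 16.00 = 0.8031 mol
Smallest is O at 0.8031 mol; normalising gives C 2.011, H 4.015, Br 1.005, O 1.000
≈ 2:4:1:1 → C2H4BrO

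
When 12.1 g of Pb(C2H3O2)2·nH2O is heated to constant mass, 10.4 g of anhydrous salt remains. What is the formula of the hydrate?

Mass of water lost = 12.1 − 10.4 = 1.7 g → 1.7 / 18.02 = 0.09434 mol H2O
Molar mass of Pb(C2H3O2)2 = 325.29 g/mol → mol Pb(C2H3O2)2 = 10.4 / 325.29 = 0.03197
n = 0.09434 / 0.03197 = 2.95 ≈ 3 → Pb(C2H3O2)2·3H2O

Pb(C2H3O2)2·3H2O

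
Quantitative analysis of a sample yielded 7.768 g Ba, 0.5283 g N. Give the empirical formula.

Ba3N2

n(Ba) = 7.768/137.33 = 0.05656, n(N) = 0.5283/14.01 = 0.03771
Divide by the smallest (0.03771 mol N): Ba 1.500, N 1.000
Multiply by 2: Ba 3.00, N 2.00 → Ba3N2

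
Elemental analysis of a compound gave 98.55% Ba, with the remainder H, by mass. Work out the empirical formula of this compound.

Assume 100 g: 98.55 g Ba, 1.45 g H.
Ba: 98.55 g ÷ 137.33 g/mol = 0.7176 mol
H: 1.45 g ÷ 1.008 g/mol = 1.438 mol
Divide by the smallest (0.7176 mol Ba): Ba 1.000, H 2.005
Ratio ≈ 1:2, so the empirical formula is BaH2

BaH2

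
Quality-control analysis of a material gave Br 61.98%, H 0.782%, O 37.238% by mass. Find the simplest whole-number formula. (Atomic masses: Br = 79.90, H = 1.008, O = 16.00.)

BrHO3

Assume 100 g: 61.98 g Br, 0.782 g H, 37.238 g O.
Moles — Br: 61.98 / 79.90 = 0.7757 mol; H: 0.782 / 1.008 = 0.7758 mol; O: 37.238 / 16.00 = 2.327 mol
Smallest is Br at 0.7757 mol; normalising gives Br 1.000, H 1.000, O 3.000
→ BrHO3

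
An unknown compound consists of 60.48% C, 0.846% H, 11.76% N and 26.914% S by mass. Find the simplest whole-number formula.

Assume 100 g: 60.48 g C, 0.846 g H, 11.76 g N, 26.914 g S.
Moles — C: 60.48 / 12.01 = 5.036 mol; H: 0.846 / 1.008 = 0.8393 mol; N: 11.76 / 14.01 = 0.8394 mol; S: 26.914 / 32.07 = 0.8392 mol
Ratios (÷ 0.8392): C 6.001, H 1.000, N 1.000, S 1.000
Ratio ≈ 6:1:1:1, so the empirical formula is C6HNS

C6HNS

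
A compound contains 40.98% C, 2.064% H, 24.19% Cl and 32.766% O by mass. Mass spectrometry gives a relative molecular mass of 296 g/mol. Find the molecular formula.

C10H6Cl2O6

Assume 100 g: 40.98 g C, 2.064 g H, 24.19 g Cl, 32.766 g O.
n(C) = 40.98/12.01 = 3.412, n(H) = 2.064/1.008 = 2.048, n(Cl) = 24.19/35.45 = 0.6824, n(O) = 32.766/16.00 = 2.048
Ratios (÷ 0.6824): C 5.000, H 3.001, Cl 1.000, O 3.001
→ C5H3ClO3
Empirical-formula mass = 146.52 g/mol
n = 296 / 146.52 = 2.02 ≈ 2
Molecular formula = (C5H3ClO3)×2 = C10H6Cl2O6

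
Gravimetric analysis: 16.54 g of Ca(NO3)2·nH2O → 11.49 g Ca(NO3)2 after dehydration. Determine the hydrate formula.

Mass of water lost = 16.54 − 11.49 = 5.05 g → 5.05 / 18.02 = 0.2802 mol H2O
Molar mass of Ca(NO3)2 = 164.10 g/mol → mol Ca(NO3)2 = 11.49 / 164.10 = 0.07002
n = 0.2802 / 0.07002 = 4.00 ≈ 4 → Ca(NO3)2·4H2O

Ca(NO3)2·4H2O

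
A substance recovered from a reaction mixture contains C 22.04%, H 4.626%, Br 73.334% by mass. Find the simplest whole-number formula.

C2H5Br

Assume 100 g: 22.04 g C, 4.626 g H, 73.334 g Br.
C: 22.04 g ÷ 12.01 g/mol = 1.835 mol
H: 4.626 g ÷ 1.008 g/mol = 4.589 mol
Br: 73.334 g ÷ 79.90 g/mol = 0.9178 mol
Smallest is Br at 0.9178 mol; normalising gives C 1.999, H 5.000, Br 1.000
→ C2H5Br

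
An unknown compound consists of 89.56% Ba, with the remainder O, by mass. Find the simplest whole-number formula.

BaO

Assume 100 g: 89.56 g Ba, 10.44 g O.
n(Ba) = 89.56/137.33 = 0.6522, n(O) = 10.44/16.00 = 0.6525
Ratios (÷ 0.6522): Ba 1.000, O 1.001
Ratio ≈ 1:1, so the empirical formula is BaO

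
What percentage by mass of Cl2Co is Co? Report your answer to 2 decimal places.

Molar mass = 2(35.45) + 1(58.93) = 129.830 g/mol
Mass of Co per mole = 1 × 58.93 = 58.930 g
% Co = 58.930 / 129.830 × 100 = 45.39%

45.39%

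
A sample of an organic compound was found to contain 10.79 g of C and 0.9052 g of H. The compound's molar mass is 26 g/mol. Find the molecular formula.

C2H2

n(C) = 10.79/12.01 = 0.8984, n(H) = 0.9052/1.008 = 0.898
Ratios (÷ 0.898): C 1.000, H 1.000
≈ 1:1 → CH
Empirical-formula mass = 13.02 g/mol
n = 26 / 13.02 = 2.00 ≈ 2
Molecular formula = (CH)×2 = C2H2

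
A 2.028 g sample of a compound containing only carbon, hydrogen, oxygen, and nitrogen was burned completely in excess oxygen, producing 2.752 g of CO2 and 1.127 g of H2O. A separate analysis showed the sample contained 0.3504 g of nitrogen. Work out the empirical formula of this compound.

C5H10N2O4

mol C = 2.752 / 44.01 = 0.06253; mass C = 0.06253 × 12.01 = 0.7510 g
mol H = 2 × (1.127 / 18.02) = 0.1251; mass H = 0.1251 × 1.008 = 0.1261 g
mol N = 0.3504 / 14.01 = 0.02501
mass O = 2.028 − (1.227) = 0.8005 g → mol O = 0.05003
Divide by the smallest (0.02501 mol N): C 2.500, H 5.001, N 1.000, O 2.000
Scaling by 2: C 5.00, H 10.00, N 2.00, O 4.00 → C5H10N2O4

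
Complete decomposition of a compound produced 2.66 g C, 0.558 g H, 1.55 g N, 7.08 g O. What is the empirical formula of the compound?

C2H5NO4

n(C) = 2.66/12.01 = 0.2215, n(H) = 0.558/1.008 = 0.5536, n(N) = 1.55/14.01 = 0.1106, n(O) = 7.08/16.00 = 0.4425
Ratios (÷ 0.1106): C 2.002, H 5.004, N 1.000, O 4.000
≈ 2:5:1:4 → C2H5NO4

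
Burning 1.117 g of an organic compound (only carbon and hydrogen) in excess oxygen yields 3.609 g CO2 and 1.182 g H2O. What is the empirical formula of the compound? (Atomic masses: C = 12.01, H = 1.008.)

C5H8

mol C = 3.609 / 44.01 = 0.08200; mass C = 0.08200 × 12.01 = 0.9849 g
mol H = 2 × (1.182 / 18.02) = 0.1312; mass H = 0.1312 × 1.008 = 0.1322 g
Divide by the smallest (0.082 mol C): C 1.000, H 1.600
Scaling by 5: C 5.00, H 8.00 → C5H8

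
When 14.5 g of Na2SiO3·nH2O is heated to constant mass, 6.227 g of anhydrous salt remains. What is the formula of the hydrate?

Na2SiO3·9H2O

Mass of water lost = 14.5 − 6.227 = 8.273 g → 8.273 / 18.02 = 0.4591 mol H2O
Molar mass of Na2SiO3 = 122.07 g/mol → mol Na2SiO3 = 6.227 / 122.07 = 0.05101
n = 0.4591 / 0.05101 = 9.00 ≈ 9 → Na2SiO3·9H2O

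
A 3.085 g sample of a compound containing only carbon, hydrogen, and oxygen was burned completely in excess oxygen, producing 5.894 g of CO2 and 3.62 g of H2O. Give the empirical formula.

mol C = 5.894 / 44.01 = 0.1339; mass C = 0.1339 × 12.01 = 1.608 g
mol H = 2 × (3.62 / 18.02) = 0.4018; mass H = 0.4018 × 1.008 = 0.4050 g
mass O = 3.085 − (2.013) = 1.072 g → mol O = 0.06697
Ratios (÷ 0.06697): C 2.000, H 5.999, O 1.000
Ratio ≈ 2:6:1, so the empirical formula is C2H6O

C2H6O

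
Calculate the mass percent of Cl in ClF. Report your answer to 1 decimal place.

Molar mass = 1(35.45) + 1(19.00) = 54.450 g/mol
Mass of Cl per mole = 1 × 35.45 = 35.450 g
% Cl = 35.450 / 54.450 × 100 = 65.1%

65.1%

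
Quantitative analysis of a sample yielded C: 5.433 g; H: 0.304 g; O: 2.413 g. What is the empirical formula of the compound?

n(C) = 5.433/12.01 = 0.4524, n(H) = 0.304/1.008 = 0.3016, n(O) = 2.413/16.00 = 0.1508
Smallest is O at 0.1508 mol; normalising gives C 3.000, H 2.000, O 1.000
Ratio ≈ 3:2:1, so the empirical formula is C3H2O

C3H2O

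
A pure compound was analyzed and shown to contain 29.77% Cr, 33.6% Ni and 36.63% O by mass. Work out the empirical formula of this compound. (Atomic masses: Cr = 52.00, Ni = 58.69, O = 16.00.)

CrNiO4

Assume 100 g: 29.77 g Cr, 33.6 g Ni, 36.63 g O.
Moles — Cr: 29.77 / 52.00 = 0.5725 mol; Ni: 33.6 / 58.69 = 0.5725 mol; O: 36.63 / 16.00 = 2.289 mol
Divide by the smallest (0.5725 mol Ni): Cr 1.000, Ni 1.000, O 3.999
→ CrNiO4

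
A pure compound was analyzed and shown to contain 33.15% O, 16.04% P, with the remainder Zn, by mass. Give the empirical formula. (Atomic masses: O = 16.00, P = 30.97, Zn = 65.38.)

Assume 100 g: 33.15 g O, 16.04 g P, 50.81 g Zn.
Moles — O: 33.15 / 16.00 = 2.072 mol; P: 16.04 / 30.97 = 0.5179 mol; Zn: 50.81 / 65.38 = 0.7771 mol
Ratios (÷ 0.5179): O 4.000, P 1.000, Zn 1.501
Scaling by 2: O 8.00, P 2.00, Zn 3.00 → O8P2Zn3

O8P2Zn3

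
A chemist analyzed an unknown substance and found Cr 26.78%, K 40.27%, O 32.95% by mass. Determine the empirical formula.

CrK2O4

Assume 100 g: 26.78 g Cr, 40.27 g K, 32.95 g O.
n(Cr) = 26.78/52.00 = 0.515, n(K) = 40.27/39.10 = 1.03, n(O) = 32.95/16.00 = 2.059
Ratios (÷ 0.515): Cr 1.000, K 2.000, O 3.999
≈ 1:2:4 → CrK2O4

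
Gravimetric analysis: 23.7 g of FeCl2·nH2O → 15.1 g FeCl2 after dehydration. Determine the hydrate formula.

FeCl2·4H2O

Mass of water lost = 23.7 − 15.1 = 8.6 g → 8.6 / 18.02 = 0.4772 mol H2O
Molar mass of FeCl2 = 126.75 g/mol → mol FeCl2 = 15.1 / 126.75 = 0.1191
n = 0.4772 / 0.1191 = 4.01 ≈ 4 → FeCl2·4H2O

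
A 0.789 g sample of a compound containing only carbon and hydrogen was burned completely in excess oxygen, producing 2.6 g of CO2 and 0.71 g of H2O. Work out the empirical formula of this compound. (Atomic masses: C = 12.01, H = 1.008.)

C3H4

mol C = 2.6 / 44.01 = 0.05908; mass C = 0.05908 × 12.01 = 0.7095 g
mol H = 2 × (0.71 / 18.02) = 0.07880; mass H = 0.07880 × 1.008 = 0.07943 g
Divide by the smallest (0.05908 mol C): C 1.000, H 1.334
Scaling by 3: C 3.00, H 4.00 → C3H4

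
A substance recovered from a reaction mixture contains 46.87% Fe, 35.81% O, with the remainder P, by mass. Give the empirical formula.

Fe3O8P2

Assume 100 g: 46.87 g Fe, 35.81 g O, 17.32 g P.
Fe: 46.87 g ÷ 55.85 g/mol = 0.8392 mol
O: 35.81 g ÷ 16.00 g/mol = 2.238 mol
P: 17.32 g ÷ 30.97 g/mol = 0.5593 mol
Smallest is P at 0.5593 mol; normalising gives Fe 1.501, O 4.002, P 1.000
×2: Fe 3.00, O 8.00, P 2.00 → Fe3O8P2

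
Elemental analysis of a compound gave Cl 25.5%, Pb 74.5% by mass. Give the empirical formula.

Assume 100 g: 25.5 g Cl, 74.5 g Pb.
Cl: 25.5 g ÷ 35.45 g/mol = 0.7193 mol
Pb: 74.5 g ÷ 207.2 g/mol = 0.3596 mol
Smallest is Pb at 0.3596 mol; normalising gives Cl 2.001, Pb 1.000
≈ 2:1 → Cl2Pb

Cl2Pb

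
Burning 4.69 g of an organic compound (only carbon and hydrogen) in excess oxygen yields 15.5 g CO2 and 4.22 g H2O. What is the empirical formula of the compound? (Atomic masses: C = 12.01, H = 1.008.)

C3H4

mol C = 15.5 / 44.01 = 0.3522; mass C = 0.3522 × 12.01 = 4.230 g
mol H = 2 × (4.22 / 18.02) = 0.4684; mass H = 0.4684 × 1.008 = 0.4721 g
Divide by the smallest (0.3522 mol C): C 1.000, H 1.330
×3: C 3.00, H 3.99 → C3H4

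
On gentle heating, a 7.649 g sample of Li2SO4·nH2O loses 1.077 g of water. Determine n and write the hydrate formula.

Mass of anhydrous Li2SO4 = 7.649 − 1.077 = 6.572 g
mol H2O = 1.077 / 18.02 = 0.05977
Molar mass of Li2SO4 = 109.95 g/mol → mol Li2SO4 = 6.572 / 109.95 = 0.05977
n = 0.05977 / 0.05977 = 1.00 ≈ 1 → Li2SO4·H2O

Li2SO4·H2O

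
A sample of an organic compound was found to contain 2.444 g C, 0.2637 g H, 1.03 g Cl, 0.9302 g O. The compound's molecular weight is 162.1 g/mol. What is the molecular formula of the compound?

n(C) = 2.444/12.01 = 0.2035, n(H) = 0.2637/1.008 = 0.2616, n(Cl) = 1.03/35.45 = 0.02906, n(O) = 0.9302/16.00 = 0.05814
Ratios (÷ 0.02906): C 7.004, H 9.004, Cl 1.000, O 2.001
≈ 7:9:1:2 → C7H9ClO2
Empirical-formula mass = 160.59 g/mol
n = 162.1 / 160.59 = 1.01 ≈ 1
Molecular formula = empirical formula = C7H9ClO2

C7H9ClO2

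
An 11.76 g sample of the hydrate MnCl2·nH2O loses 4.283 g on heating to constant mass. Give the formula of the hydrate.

Mass of anhydrous MnCl2 = 11.76 − 4.283 = 7.477 g
mol H2O = 4.283 / 18.02 = 0.2377
Molar mass of MnCl2 = 125.84 g/mol → mol MnCl2 = 7.477 / 125.84 = 0.05942
n = 0.2377 / 0.05942 = 4.00 ≈ 4 → MnCl2·4H2O

MnCl2·4H2O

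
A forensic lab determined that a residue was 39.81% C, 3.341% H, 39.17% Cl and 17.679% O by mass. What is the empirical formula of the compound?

Assume 100 g: 39.81 g C, 3.341 g H, 39.17 g Cl, 17.679 g O.
n(C) = 39.81/12.01 = 3.315, n(H) = 3.341/1.008 = 3.314, n(Cl) = 39.17/35.45 = 1.105, n(O) = 17.679/16.00 = 1.105
Ratios (÷ 1.105): C 3.000, H 3.000, Cl 1.000, O 1.000
→ C3H3ClO

C3H3ClO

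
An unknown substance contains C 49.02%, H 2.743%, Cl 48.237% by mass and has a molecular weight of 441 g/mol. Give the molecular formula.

Assume 100 g: 49.02 g C, 2.743 g H, 48.237 g Cl.
Moles — C: 49.02 / 12.01 = 4.082 mol; H: 2.743 / 1.008 = 2.721 mol; Cl: 48.237 / 35.45 = 1.361 mol
Ratios (÷ 1.361): C 3.000, H 2.000, Cl 1.000
→ C3H2Cl
Empirical-formula mass = 73.50 g/mol
n = 441 / 73.50 = 6.00 ≈ 6
Molecular formula = (C3H2Cl)×6 = C18H12Cl6

C18H12Cl6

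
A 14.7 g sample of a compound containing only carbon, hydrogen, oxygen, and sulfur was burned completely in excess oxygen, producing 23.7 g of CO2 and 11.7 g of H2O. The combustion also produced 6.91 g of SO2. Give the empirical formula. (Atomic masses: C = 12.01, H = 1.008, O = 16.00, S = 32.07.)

mol C = 23.7 / 44.01 = 0.5385; mass C = 0.5385 × 12.01 = 6.468 g
mol H = 2 × (11.7 / 18.02) = 1.299; mass H = 1.299 × 1.008 = 1.309 g
mol S = 6.91 / 64.07 = 0.1079; mass S = 3.459 g
mass O = 14.7 − (11.24) = 3.465 g → mol O = 0.2165
Ratios (÷ 0.1079): C 4.993, H 12.040, O 2.008, S 1.000
Ratio ≈ 5:12:2:1, so the empirical formula is C5H12O2S

C5H12O2S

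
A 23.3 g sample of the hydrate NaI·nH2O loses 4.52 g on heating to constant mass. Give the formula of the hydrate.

Mass of anhydrous NaI = 23.3 − 4.52 = 18.78 g
mol H2O = 4.52 / 18.02 = 0.2508
Molar mass of NaI = 149.89 g/mol → mol NaI = 18.78 / 149.89 = 0.1253
n = 0.2508 / 0.1253 = 2.00 ≈ 2 → NaI·2H2O

NaI·2H2O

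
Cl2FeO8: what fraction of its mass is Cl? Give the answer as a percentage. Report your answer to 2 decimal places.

27.83%

Molar mass = 2(35.45) + 1(55.85) + 8(16.00) = 254.750 g/mol
Mass of Cl per mole = 2 × 35.45 = 70.900 g
% Cl = 70.900 / 254.750 × 100 = 27.83%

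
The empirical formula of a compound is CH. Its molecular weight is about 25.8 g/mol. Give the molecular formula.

Empirical-formula mass = 13.02 g/mol
n = 25.8 / 13.02 = 1.98 ≈ 2
Molecular formula = (CH)2 = C2H2

C2H2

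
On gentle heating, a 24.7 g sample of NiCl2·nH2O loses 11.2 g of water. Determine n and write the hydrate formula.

NiCl2·6H2O

Mass of anhydrous NiCl2 = 24.7 − 11.2 = 13.5 g
mol H2O = 11.2 / 18.02 = 0.6215
Molar mass of NiCl2 = 129.59 g/mol → mol NiCl2 = 13.5 / 129.59 = 0.1042
n = 0.6215 / 0.1042 = 5.97 ≈ 6 → NiCl2·6H2O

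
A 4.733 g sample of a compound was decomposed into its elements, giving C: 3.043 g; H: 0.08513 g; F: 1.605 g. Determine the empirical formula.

C3HF

Moles — C: 3.043 / 12.01 = 0.2534 mol; H: 0.08513 / 1.008 = 0.08445 mol; F: 1.605 / 19.00 = 0.08447 mol
Ratios (÷ 0.08445): C 3.000, H 1.000, F 1.000
Ratio ≈ 3:1:1, so the empirical formula is C3HF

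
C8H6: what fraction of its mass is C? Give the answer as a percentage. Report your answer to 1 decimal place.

Molar mass = 8(12.01) + 6(1.008) = 102.128 g/mol
Mass of C per mole = 8 × 12.01 = 96.080 g
% C = 96.080 / 102.128 × 100 = 94.1%

94.1%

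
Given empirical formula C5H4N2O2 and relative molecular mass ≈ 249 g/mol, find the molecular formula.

C10H8N4O4

Empirical-formula mass = 124.10 g/mol
n = 249 / 124.10 = 2.01 ≈ 2
Molecular formula = (C5H4N2O2)2 = C10H8N4O4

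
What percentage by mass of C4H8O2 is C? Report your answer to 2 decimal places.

54.53%

Molar mass = 4(12.01) + 8(1.008) + 2(16.00) = 88.104 g/mol
Mass of C per mole = 4 × 12.01 = 48.040 g
% C = 48.040 / 88.104 × 100 = 54.53%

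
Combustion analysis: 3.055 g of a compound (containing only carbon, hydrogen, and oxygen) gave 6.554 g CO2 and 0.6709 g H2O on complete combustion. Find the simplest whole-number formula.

C2HO

mol C = 6.554 / 44.01 = 0.1489; mass C = 0.1489 × 12.01 = 1.789 g
mol H = 2 × (0.6709 / 18.02) = 0.07446; mass H = 0.07446 × 1.008 = 0.07506 g
mass O = 3.055 − (1.864) = 1.191 g → mol O = 0.07446
Divide by the smallest (0.07446 mol H): C 2.000, H 1.000, O 1.000
→ C2HO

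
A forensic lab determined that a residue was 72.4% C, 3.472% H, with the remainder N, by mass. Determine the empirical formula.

C7H4N2

Assume 100 g: 72.4 g C, 3.472 g H, 24.128 g N.
n(C) = 72.4/12.01 = 6.028, n(H) = 3.472/1.008 = 3.444, n(N) = 24.128/14.01 = 1.722
Smallest is N at 1.722 mol; normalising gives C 3.500, H 2.000, N 1.000
Multiply by 2: C 7.00, H 4.00, N 2.00 → C7H4N2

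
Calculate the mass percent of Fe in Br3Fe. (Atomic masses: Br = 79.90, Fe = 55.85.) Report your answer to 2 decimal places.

Molar mass = 3(79.90) + 1(55.85) = 295.550 g/mol
Mass of Fe per mole = 1 × 55.85 = 55.850 g
% Fe = 55.850 / 295.550 × 100 = 18.90%

18.90%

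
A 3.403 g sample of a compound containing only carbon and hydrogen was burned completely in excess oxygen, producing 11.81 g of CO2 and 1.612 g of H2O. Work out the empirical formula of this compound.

C3H2

mol C = 11.81 / 44.01 = 0.2683; mass C = 0.2683 × 12.01 = 3.223 g
mol H = 2 × (1.612 / 18.02) = 0.1789; mass H = 0.1789 × 1.008 = 0.1803 g
Smallest is H at 0.1789 mol; normalising gives C 1.500, H 1.000
×2: C 3.00, H 2.00 → C3H2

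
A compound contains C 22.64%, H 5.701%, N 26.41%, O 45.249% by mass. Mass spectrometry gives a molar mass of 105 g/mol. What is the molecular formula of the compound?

C2H6N2O3

Assume 100 g: 22.64 g C, 5.701 g H, 26.41 g N, 45.249 g O.
C: 22.64 g ÷ 12.01 g/mol = 1.885 mol
H: 5.701 g ÷ 1.008 g/mol = 5.656 mol
N: 26.41 g ÷ 14.01 g/mol = 1.885 mol
O: 45.249 g ÷ 16.00 g/mol = 2.828 mol
Smallest is N at 1.885 mol; normalising gives C 1.000, H 3.000, N 1.000, O 1.500
Multiply by 2: C 2.00, H 6.00, N 2.00, O 3.00 → C2H6N2O3
Empirical-formula mass = 106.09 g/mol
n = 105 / 106.09 = 0.99 ≈ 1
Molecular formula = empirical formula = C2H6N2O3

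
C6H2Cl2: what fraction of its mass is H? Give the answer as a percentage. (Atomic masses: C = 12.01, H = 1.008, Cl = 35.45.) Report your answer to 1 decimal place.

1.4%

Molar mass = 6(12.01) + 2(1.008) + 2(35.45) = 144.976 g/mol
Mass of H per mole = 2 × 1.008 = 2.016 g
% H = 2.016 / 144.976 × 100 = 1.4%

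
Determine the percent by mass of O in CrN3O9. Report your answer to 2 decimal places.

Molar mass = 1(52.00) + 3(14.01) + 9(16.00) = 238.030 g/mol
Mass of O per mole = 9 × 16.00 = 144.000 g
% O = 144.000 / 238.030 × 100 = 60.50%

60.50%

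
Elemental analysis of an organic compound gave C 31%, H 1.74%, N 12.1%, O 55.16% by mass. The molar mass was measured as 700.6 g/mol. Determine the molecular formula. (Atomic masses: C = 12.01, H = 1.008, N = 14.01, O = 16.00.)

C18H12N6O24

Assume 100 g: 31 g C, 1.74 g H, 12.1 g N, 55.16 g O.
C: 31 g ÷ 12.01 g/mol = 2.581 mol
H: 1.74 g ÷ 1.008 g/mol = 1.726 mol
N: 12.1 g ÷ 14.01 g/mol = 0.8637 mol
O: 55.16 g ÷ 16.00 g/mol = 3.447 mol
Ratios (÷ 0.8637): C 2.989, H 1.999, N 1.000, O 3.992
Ratio ≈ 3:2:1:4, so the empirical formula is C3H2NO4
Empirical-formula mass = 116.06 g/mol
n = 700.6 / 116.06 = 6.04 ≈ 6
Molecular formula = (C3H2NO4)×6 = C18H12N6O24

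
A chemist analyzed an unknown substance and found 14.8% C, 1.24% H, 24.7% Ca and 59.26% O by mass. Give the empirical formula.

Assume 100 g: 14.8 g C, 1.24 g H, 24.7 g Ca, 59.26 g O.
Moles — C: 14.8 / 12.01 = 1.232 mol; H: 1.24 / 1.008 = 1.23 mol; Ca: 24.7 / 40.08 = 0.6163 mol; O: 59.26 / 16.00 = 3.704 mol
Divide by the smallest (0.6163 mol Ca): C 2.000, H 1.996, Ca 1.000, O 6.010
→ C2H2CaO6

C2H2CaO6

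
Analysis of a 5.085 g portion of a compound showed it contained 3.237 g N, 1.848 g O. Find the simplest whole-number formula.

N: 3.237 g ÷ 14.01 g/mol = 0.231 mol
O: 1.848 g ÷ 16.00 g/mol = 0.1155 mol
Smallest is O at 0.1155 mol; normalising gives N 2.000, O 1.000
≈ 2:1 → N2O

N2O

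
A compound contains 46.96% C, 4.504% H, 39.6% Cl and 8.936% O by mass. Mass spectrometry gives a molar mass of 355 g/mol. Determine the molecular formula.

Assume 100 g: 46.96 g C, 4.504 g H, 39.6 g Cl, 8.936 g O.
C: 46.96 g ÷ 12.01 g/mol = 3.91 mol
H: 4.504 g ÷ 1.008 g/mol = 4.468 mol
Cl: 39.6 g ÷ 35.45 g/mol = 1.117 mol
O: 8.936 g ÷ 16.00 g/mol = 0.5585 mol
Smallest is O at 0.5585 mol; normalising gives C 7.001, H 8.000, Cl 2.000, O 1.000
≈ 7:8:2:1 → C7H8Cl2O
Empirical-formula mass = 179.03 g/mol
n = 355 / 179.03 = 1.98 ≈ 2
Molecular formula = (C7H8Cl2O)×2 = C14H16Cl4O2

C14H16Cl4O2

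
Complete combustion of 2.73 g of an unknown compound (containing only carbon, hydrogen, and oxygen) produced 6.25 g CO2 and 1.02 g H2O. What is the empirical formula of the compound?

mol C = 6.25 / 44.01 = 0.1420; mass C = 0.1420 × 12.01 = 1.706 g
mol H = 2 × (1.02 / 18.02) = 0.1132; mass H = 0.1132 × 1.008 = 0.1141 g
mass O = 2.73 − (1.820) = 0.9103 g → mol O = 0.05689
Divide by the smallest (0.05689 mol O): C 2.496, H 1.990, O 1.000
×2: C 4.99, H 3.98, O 2.00 → C5H4O2

C5H4O2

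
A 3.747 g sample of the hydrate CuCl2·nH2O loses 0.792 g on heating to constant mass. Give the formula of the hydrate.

CuCl2·2H2O

Mass of anhydrous CuCl2 = 3.747 − 0.792 = 2.955 g
mol H2O = 0.792 / 18.02 = 0.04395
Molar mass of CuCl2 = 134.45 g/mol → mol CuCl2 = 2.955 / 134.45 = 0.02198
n = 0.04395 / 0.02198 = 2.00 ≈ 2 → CuCl2·2H2O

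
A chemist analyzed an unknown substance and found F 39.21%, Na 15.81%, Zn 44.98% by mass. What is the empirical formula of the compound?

Assume 100 g: 39.21 g F, 15.81 g Na, 44.98 g Zn.
F: 39.21 g ÷ 19.00 g/mol = 2.064 mol
Na: 15.81 g ÷ 22.99 g/mol = 0.6877 mol
Zn: 44.98 g ÷ 65.38 g/mol = 0.688 mol
Smallest is Na at 0.6877 mol; normalising gives F 3.001, Na 1.000, Zn 1.000
→ F3NaZn

F3NaZn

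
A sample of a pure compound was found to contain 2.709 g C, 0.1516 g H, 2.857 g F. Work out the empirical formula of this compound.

Moles — C: 2.709 / 12.01 = 0.2256 mol; H: 0.1516 / 1.008 = 0.1504 mol; F: 2.857 / 19.00 = 0.1504 mol
Divide by the smallest (0.1504 mol F): C 1.500, H 1.000, F 1.000
Scaling by 2: C 3.00, H 2.00, F 2.00 → C3H2F2

C3H2F2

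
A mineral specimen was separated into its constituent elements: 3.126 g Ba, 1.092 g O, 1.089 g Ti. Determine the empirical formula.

BaO3Ti

n(Ba) = 3.126/137.33 = 0.02276, n(O) = 1.092/16.00 = 0.06825, n(Ti) = 1.089/47.87 = 0.02275
Divide by the smallest (0.02275 mol Ti): Ba 1.001, O 3.000, Ti 1.000
Ratio ≈ 1:3:1, so the empirical formula is BaO3Ti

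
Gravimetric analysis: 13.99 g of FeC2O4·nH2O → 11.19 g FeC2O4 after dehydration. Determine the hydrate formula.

FeC2O4·2H2O

Mass of water lost = 13.99 − 11.19 = 2.8 g → 2.8 / 18.02 = 0.1554 mol H2O
Molar mass of FeC2O4 = 143.87 g/mol → mol FeC2O4 = 11.19 / 143.87 = 0.07778
n = 0.1554 / 0.07778 = 2.00 ≈ 2 → FeC2O4·2H2O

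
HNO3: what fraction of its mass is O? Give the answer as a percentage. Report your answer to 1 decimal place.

Molar mass = 1(1.008) + 1(14.01) + 3(16.00) = 63.018 g/mol
Mass of O per mole = 3 × 16.00 = 48.000 g
% O = 48.000 / 63.018 × 100 = 76.2%

76.2%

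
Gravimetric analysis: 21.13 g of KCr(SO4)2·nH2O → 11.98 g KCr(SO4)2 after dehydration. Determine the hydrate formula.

KCr(SO4)2·12H2O

Mass of water lost = 21.13 − 11.98 = 9.15 g → 9.15 / 18.02 = 0.5078 mol H2O
Molar mass of KCr(SO4)2 = 283.24 g/mol → mol KCr(SO4)2 = 11.98 / 283.24 = 0.0423
n = 0.5078 / 0.0423 = 12.01 ≈ 12 → KCr(SO4)2·12H2O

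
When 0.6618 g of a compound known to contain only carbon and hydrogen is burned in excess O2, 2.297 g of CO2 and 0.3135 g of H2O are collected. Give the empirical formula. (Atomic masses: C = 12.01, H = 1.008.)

C3H2

mol C = 2.297 / 44.01 = 0.05219; mass C = 0.05219 × 12.01 = 0.6268 g
mol H = 2 × (0.3135 / 18.02) = 0.03479; mass H = 0.03479 × 1.008 = 0.03507 g
Ratios (÷ 0.03479): C 1.500, H 1.000
Scaling by 2: C 3.00, H 2.00 → C3H2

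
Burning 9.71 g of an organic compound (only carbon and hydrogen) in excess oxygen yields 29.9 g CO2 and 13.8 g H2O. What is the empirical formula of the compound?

mol C = 29.9 / 44.01 = 0.6794; mass C = 0.6794 × 12.01 = 8.159 g
mol H = 2 × (13.8 / 18.02) = 1.532; mass H = 1.532 × 1.008 = 1.544 g
Ratios (÷ 0.6794): C 1.000, H 2.254
×4: C 4.00, H 9.02 → C4H9

C4H9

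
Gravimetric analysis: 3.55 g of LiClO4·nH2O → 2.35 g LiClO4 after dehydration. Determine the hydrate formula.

Mass of water lost = 3.55 − 2.35 = 1.2 g → 1.2 / 18.02 = 0.06659 mol H2O
Molar mass of LiClO4 = 106.39 g/mol → mol LiClO4 = 2.35 / 106.39 = 0.02209
n = 0.06659 / 0.02209 = 3.01 ≈ 3 → LiClO4·3H2O

LiClO4·3H2O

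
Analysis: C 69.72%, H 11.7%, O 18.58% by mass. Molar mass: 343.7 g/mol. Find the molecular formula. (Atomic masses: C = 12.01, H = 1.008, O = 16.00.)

Assume 100 g: 69.72 g C, 11.7 g H, 18.58 g O.
Moles — C: 69.72 / 12.01 = 5.805 mol; H: 11.7 / 1.008 = 11.61 mol; O: 18.58 / 16.00 = 1.161 mol
Smallest is O at 1.161 mol; normalising gives C 4.999, H 9.995, O 1.000
Ratio ≈ 5:10:1, so the empirical formula is C5H10O
Empirical-formula mass = 86.13 g/mol
n = 343.7 / 86.13 = 3.99 ≈ 4
Molecular formula = (C5H10O)×4 = C20H40O4

C20H40O4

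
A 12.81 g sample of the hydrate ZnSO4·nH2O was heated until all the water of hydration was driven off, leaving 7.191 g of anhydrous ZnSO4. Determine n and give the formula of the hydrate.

ZnSO4·7H2O

Mass of water lost = 12.81 − 7.191 = 5.619 g → 5.619 / 18.02 = 0.3118 mol H2O
Molar mass of ZnSO4 = 161.45 g/mol → mol ZnSO4 = 7.191 / 161.45 = 0.04454
n = 0.3118 / 0.04454 = 7.00 ≈ 7 → ZnSO4·7H2O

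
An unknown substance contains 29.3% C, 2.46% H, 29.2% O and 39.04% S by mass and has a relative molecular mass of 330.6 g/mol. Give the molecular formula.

Assume 100 g: 29.3 g C, 2.46 g H, 29.2 g O, 39.04 g S.
Moles — C: 29.3 / 12.01 = 2.44 mol; H: 2.46 / 1.008 = 2.44 mol; O: 29.2 / 16.00 = 1.825 mol; S: 39.04 / 32.07 = 1.217 mol
Divide by the smallest (1.217 mol S): C 2.004, H 2.005, O 1.499, S 1.000
×2: C 4.01, H 4.01, O 3.00, S 2.00 → C4H4O3S2
Empirical-formula mass = 164.21 g/mol
n = 330.6 / 164.21 = 2.01 ≈ 2
Molecular formula = (C4H4O3S2)×2 = C8H8O6S4

C8H8O6S4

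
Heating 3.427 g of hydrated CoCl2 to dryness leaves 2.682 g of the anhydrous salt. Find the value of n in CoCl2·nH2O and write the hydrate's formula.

Mass of water lost = 3.427 − 2.682 = 0.745 g → 0.745 / 18.02 = 0.04134 mol H2O
Molar mass of CoCl2 = 129.83 g/mol → mol CoCl2 = 2.682 / 129.83 = 0.02066
n = 0.04134 / 0.02066 = 2.00 ≈ 2 → CoCl2·2H2O

CoCl2·2H2O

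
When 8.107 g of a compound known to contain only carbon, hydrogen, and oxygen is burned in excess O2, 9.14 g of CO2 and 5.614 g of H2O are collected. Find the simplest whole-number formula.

mol C = 9.14 / 44.01 = 0.2077; mass C = 0.2077 × 12.01 = 2.494 g
mol H = 2 × (5.614 / 18.02) = 0.6231; mass H = 0.6231 × 1.008 = 0.6281 g
mass O = 8.107 − (3.122) = 4.985 g → mol O = 0.3115
Ratios (÷ 0.2077): C 1.000, H 3.000, O 1.500
×2: C 2.00, H 6.00, O 3.00 → C2H6O3

C2H6O3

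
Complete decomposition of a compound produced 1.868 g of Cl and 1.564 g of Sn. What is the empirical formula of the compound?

Cl4Sn

Moles — Cl: 1.868 / 35.45 = 0.05269 mol; Sn: 1.564 / 118.71 = 0.01317 mol
Smallest is Sn at 0.01317 mol; normalising gives Cl 4.000, Sn 1.000
→ Cl4Sn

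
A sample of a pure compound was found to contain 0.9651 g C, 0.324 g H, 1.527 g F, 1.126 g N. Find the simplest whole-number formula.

n(C) = 0.9651/12.01 = 0.08036, n(H) = 0.324/1.008 = 0.3214, n(F) = 1.527/19.00 = 0.08037, n(N) = 1.126/14.01 = 0.08037
Ratios (÷ 0.08036): C 1.000, H 4.000, F 1.000, N 1.000
≈ 1:4:1:1 → CH4FN

CH4FN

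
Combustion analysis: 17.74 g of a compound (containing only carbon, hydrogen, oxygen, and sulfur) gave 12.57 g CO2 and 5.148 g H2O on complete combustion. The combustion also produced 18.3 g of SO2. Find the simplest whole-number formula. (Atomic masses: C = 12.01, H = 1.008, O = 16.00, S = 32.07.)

CH2OS

mol C = 12.57 / 44.01 = 0.2856; mass C = 0.2856 × 12.01 = 3.430 g
mol H = 2 × (5.148 / 18.02) = 0.5714; mass H = 0.5714 × 1.008 = 0.5759 g
mol S = 18.3 / 64.07 = 0.2856; mass S = 9.160 g
mass O = 17.74 − (13.17) = 4.574 g → mol O = 0.2859
Divide by the smallest (0.2856 mol C): C 1.000, H 2.000, O 1.001, S 1.000
≈ 1:2:1:1 → CH2OS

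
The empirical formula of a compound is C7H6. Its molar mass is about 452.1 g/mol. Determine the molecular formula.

Empirical-formula mass = 90.12 g/mol
n = 452.1 / 90.12 = 5.02 ≈ 5
Molecular formula = (C7H6)5 = C35H30

C35H30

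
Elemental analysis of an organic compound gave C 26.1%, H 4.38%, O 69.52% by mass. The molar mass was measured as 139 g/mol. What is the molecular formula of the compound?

C3H6O6

Assume 100 g: 26.1 g C, 4.38 g H, 69.52 g O.
C: 26.1 g ÷ 12.01 g/mol = 2.173 mol
H: 4.38 g ÷ 1.008 g/mol = 4.345 mol
O: 69.52 g ÷ 16.00 g/mol = 4.345 mol
Smallest is C at 2.173 mol; normalising gives C 1.000, H 1.999, O 1.999
≈ 1:2:2 → CH2O2
Empirical-formula mass = 46.03 g/mol
n = 139 / 46.03 = 3.02 ≈ 3
Molecular formula = (CH2O2)×3 = C3H6O6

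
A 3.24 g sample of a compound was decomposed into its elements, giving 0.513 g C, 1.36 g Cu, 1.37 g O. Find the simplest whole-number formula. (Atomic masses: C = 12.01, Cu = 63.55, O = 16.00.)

C: 0.513 g ÷ 12.01 g/mol = 0.04271 mol
Cu: 1.36 g ÷ 63.55 g/mol = 0.0214 mol
O: 1.37 g ÷ 16.00 g/mol = 0.08563 mol
Smallest is Cu at 0.0214 mol; normalising gives C 1.996, Cu 1.000, O 4.001
≈ 2:1:4 → C2CuO4

C2CuO4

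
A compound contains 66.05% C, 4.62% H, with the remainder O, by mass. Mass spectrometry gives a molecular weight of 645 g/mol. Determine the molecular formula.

C36H30O12

Assume 100 g: 66.05 g C, 4.62 g H, 29.33 g O.
C: 66.05 g ÷ 12.01 g/mol = 5.5 mol
H: 4.62 g ÷ 1.008 g/mol = 4.583 mol
O: 29.33 g ÷ 16.00 g/mol = 1.833 mol
Ratios (÷ 1.833): C 3.000, H 2.500, O 1.000
Multiply by 2: C 6.00, H 5.00, O 2.00 → C6H5O2
Empirical-formula mass = 109.10 g/mol
n = 645 / 109.10 = 5.91 ≈ 6
Molecular formula = (C6H5O2)×6 = C36H30O12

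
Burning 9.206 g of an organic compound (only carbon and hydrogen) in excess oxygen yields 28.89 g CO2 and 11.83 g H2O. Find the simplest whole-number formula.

CH2

mol C = 28.89 / 44.01 = 0.6564; mass C = 0.6564 × 12.01 = 7.884 g
mol H = 2 × (11.83 / 18.02) = 1.313; mass H = 1.313 × 1.008 = 1.323 g
Divide by the smallest (0.6564 mol C): C 1.000, H 2.000
≈ 1:2 → CH2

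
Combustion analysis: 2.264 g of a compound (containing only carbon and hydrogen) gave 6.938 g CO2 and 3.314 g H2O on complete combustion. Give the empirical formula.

mol C = 6.938 / 44.01 = 0.1576; mass C = 0.1576 × 12.01 = 1.893 g
mol H = 2 × (3.314 / 18.02) = 0.3678; mass H = 0.3678 × 1.008 = 0.3708 g
Ratios (÷ 0.1576): C 1.000, H 2.333
Multiply by 3: C 3.00, H 7.00 → C3H7

C3H7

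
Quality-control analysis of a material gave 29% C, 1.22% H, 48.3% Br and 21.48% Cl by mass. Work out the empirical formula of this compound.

Assume 100 g: 29 g C, 1.22 g H, 48.3 g Br, 21.48 g Cl.
n(C) = 29/12.01 = 2.415, n(H) = 1.22/1.008 = 1.21, n(Br) = 48.3/79.90 = 0.6045, n(Cl) = 21.48/35.45 = 0.6059
Ratios (÷ 0.6045): C 3.994, H 2.002, Br 1.000, Cl 1.002
≈ 4:2:1:1 → C4H2BrCl

C4H2BrCl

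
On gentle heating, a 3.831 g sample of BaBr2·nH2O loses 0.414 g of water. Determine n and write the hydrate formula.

BaBr2·2H2O

Mass of anhydrous BaBr2 = 3.831 − 0.414 = 3.417 g
mol H2O = 0.414 / 18.02 = 0.02297
Molar mass of BaBr2 = 297.13 g/mol → mol BaBr2 = 3.417 / 297.13 = 0.0115
n = 0.02297 / 0.0115 = 2.00 ≈ 2 → BaBr2·2H2O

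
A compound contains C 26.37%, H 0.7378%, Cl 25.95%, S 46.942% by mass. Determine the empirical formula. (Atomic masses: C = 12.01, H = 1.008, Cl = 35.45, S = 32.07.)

C3HClS2

Assume 100 g: 26.37 g C, 0.7378 g H, 25.95 g Cl, 46.942 g S.
Moles — C: 26.37 / 12.01 = 2.196 mol; H: 0.7378 / 1.008 = 0.7319 mol; Cl: 25.95 / 35.45 = 0.732 mol; S: 46.942 / 32.07 = 1.464 mol
Smallest is H at 0.7319 mol; normalising gives C 3.000, H 1.000, Cl 1.000, S 2.000
≈ 3:1:1:2 → C3HClS2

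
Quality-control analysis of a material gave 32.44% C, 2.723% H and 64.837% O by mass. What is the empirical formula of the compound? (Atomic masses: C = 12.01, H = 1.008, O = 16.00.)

C2H2O3

Assume 100 g: 32.44 g C, 2.723 g H, 64.837 g O.
n(C) = 32.44/12.01 = 2.701, n(H) = 2.723/1.008 = 2.701, n(O) = 64.837/16.00 = 4.052
Divide by the smallest (2.701 mol C): C 1.000, H 1.000, O 1.500
Multiply by 2: C 2.00, H 2.00, O 3.00 → C2H2O3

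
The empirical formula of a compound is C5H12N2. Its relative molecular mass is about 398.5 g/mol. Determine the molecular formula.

C20H48N8

Empirical-formula mass = 100.17 g/mol
n = 398.5 / 100.17 = 3.98 ≈ 4
Molecular formula = (C5H12N2)4 = C20H48N8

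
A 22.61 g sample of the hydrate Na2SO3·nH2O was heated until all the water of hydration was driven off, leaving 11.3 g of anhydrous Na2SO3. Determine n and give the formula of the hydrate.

Mass of water lost = 22.61 − 11.3 = 11.31 g → 11.31 / 18.02 = 0.6276 mol H2O
Molar mass of Na2SO3 = 126.05 g/mol → mol Na2SO3 = 11.3 / 126.05 = 0.08965
n = 0.6276 / 0.08965 = 7.00 ≈ 7 → Na2SO3·7H2O

Na2SO3·7H2O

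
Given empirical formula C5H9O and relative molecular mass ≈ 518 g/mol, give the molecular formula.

Empirical-formula mass = 85.12 g/mol
n = 518 / 85.12 = 6.09 ≈ 6
Molecular formula = (C5H9O)6 = C30H54O6

C30H54O6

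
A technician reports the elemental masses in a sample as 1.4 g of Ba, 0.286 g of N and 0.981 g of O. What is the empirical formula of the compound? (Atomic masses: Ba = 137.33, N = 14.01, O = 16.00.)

BaN2O6

Ba: 1.4 g ÷ 137.33 g/mol = 0.01019 mol
N: 0.286 g ÷ 14.01 g/mol = 0.02041 mol
O: 0.981 g ÷ 16.00 g/mol = 0.06131 mol
Divide by the smallest (0.01019 mol Ba): Ba 1.000, N 2.002, O 6.014
Ratio ≈ 1:2:6, so the empirical formula is BaN2O6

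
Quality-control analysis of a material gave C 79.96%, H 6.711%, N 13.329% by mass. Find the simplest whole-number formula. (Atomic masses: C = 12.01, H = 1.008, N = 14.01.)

C7H7N

Assume 100 g: 79.96 g C, 6.711 g H, 13.329 g N.
C: 79.96 g ÷ 12.01 g/mol = 6.658 mol
H: 6.711 g ÷ 1.008 g/mol = 6.658 mol
N: 13.329 g ÷ 14.01 g/mol = 0.9514 mol
Smallest is N at 0.9514 mol; normalising gives C 6.998, H 6.998, N 1.000
Ratio ≈ 7:7:1, so the empirical formula is C7H7N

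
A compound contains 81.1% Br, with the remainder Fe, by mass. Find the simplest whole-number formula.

Br3Fe

Assume 100 g: 81.1 g Br, 18.9 g Fe.
Br: 81.1 g ÷ 79.90 g/mol = 1.015 mol
Fe: 18.9 g ÷ 55.85 g/mol = 0.3384 mol
Divide by the smallest (0.3384 mol Fe): Br 2.999, Fe 1.000
→ Br3Fe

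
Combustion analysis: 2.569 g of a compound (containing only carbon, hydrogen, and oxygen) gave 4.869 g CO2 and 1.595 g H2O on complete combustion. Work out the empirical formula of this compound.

mol C = 4.869 / 44.01 = 0.1106; mass C = 0.1106 × 12.01 = 1.329 g
mol H = 2 × (1.595 / 18.02) = 0.1770; mass H = 0.1770 × 1.008 = 0.1784 g
mass O = 2.569 − (1.507) = 1.062 g → mol O = 0.06637
Divide by the smallest (0.06637 mol O): C 1.667, H 2.667, O 1.000
Multiply by 3: C 5.00, H 8.00, O 3.00 → C5H8O3

C5H8O3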